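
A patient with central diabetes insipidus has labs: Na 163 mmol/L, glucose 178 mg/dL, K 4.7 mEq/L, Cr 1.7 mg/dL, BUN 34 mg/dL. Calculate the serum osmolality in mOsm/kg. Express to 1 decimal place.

Calculated osmolality = 2·Na + glucose/18 + BUN/2.8
= 2·163 + 178/18 + 34/2.8
= 326 + 9.89 + 12.14
= 348.03 mOsm/kg

348.0 mOsm/kg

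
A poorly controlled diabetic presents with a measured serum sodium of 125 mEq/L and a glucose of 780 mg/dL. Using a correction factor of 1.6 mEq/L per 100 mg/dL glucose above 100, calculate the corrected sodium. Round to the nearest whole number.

Corrected Na = measured Na + 1.6 · (glucose − 100)/100
= 125 + 1.6 · (780 − 100)/100
= 125 + 10.9
= 135.9 mEq/L

136 mEq/L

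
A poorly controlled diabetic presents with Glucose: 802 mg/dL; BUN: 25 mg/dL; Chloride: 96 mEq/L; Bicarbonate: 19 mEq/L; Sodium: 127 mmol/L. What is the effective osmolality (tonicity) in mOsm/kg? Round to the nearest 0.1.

Effective osmolality excludes urea (freely permeant across cell membranes):
2·Na + glucose/18
= 2·127 + 802/18
= 254 + 44.56
= 298.56 mOsm/kg

298.6 mOsm/kg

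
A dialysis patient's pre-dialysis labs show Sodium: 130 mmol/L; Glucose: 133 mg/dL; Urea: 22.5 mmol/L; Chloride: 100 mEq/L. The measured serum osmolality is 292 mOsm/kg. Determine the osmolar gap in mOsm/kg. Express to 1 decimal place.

2.1 mOsm/kg

Calculated osmolality = 2·Na + glucose/18 + urea
= 2·130 + 133/18 + 22.5
= 260 + 7.39 + 22.50
= 289.89 mOsm/kg ≈ 289.9 mOsm/kg
Osmolar gap = measured − calculated = 292 − 289.9 = 2.1 mOsm/kg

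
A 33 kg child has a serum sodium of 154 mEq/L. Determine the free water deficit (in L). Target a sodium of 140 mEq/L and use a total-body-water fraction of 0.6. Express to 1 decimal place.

TBW = 0.6 · 33 = 19.8 L
Free water deficit = TBW · (Na/140 − 1)
= 19.8 · (154/140 − 1)
= 19.8 · 0.1
= 1.98 L

2.0 L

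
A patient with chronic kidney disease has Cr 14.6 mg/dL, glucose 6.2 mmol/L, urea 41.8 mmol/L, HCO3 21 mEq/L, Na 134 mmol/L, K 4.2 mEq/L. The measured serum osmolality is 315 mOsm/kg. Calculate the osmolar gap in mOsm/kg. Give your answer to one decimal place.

-1.0 mOsm/kg

Calculated osmolality = 2·Na + glucose + urea
= 2·134 + 6.2 + 41.8
= 268 + 6.20 + 41.80
= 316 mOsm/kg ≈ 316.0 mOsm/kg
Osmolar gap = measured − calculated = 315 − 316.0 = -1.0 mOsm/kg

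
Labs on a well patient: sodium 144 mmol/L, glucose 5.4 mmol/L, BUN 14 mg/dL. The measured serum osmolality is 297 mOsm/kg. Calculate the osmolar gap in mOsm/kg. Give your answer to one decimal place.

-1.4 mOsm/kg

Calculated osmolality = 2·Na + glucose + BUN/2.8
= 2·144 + 5.4 + 14/2.8
= 288 + 5.40 + 5
= 298.4 mOsm/kg ≈ 298.4 mOsm/kg
Osmolar gap = measured − calculated = 297 − 298.4 = -1.4 mOsm/kg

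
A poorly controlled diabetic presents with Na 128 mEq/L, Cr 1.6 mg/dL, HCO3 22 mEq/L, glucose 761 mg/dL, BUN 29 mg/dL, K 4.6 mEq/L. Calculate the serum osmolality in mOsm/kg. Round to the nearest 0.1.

Calculated osmolality = 2·Na + glucose/18 + BUN/2.8
= 2·128 + 761/18 + 29/2.8
= 256 + 42.28 + 10.36
= 308.64 mOsm/kg

308.6 mOsm/kg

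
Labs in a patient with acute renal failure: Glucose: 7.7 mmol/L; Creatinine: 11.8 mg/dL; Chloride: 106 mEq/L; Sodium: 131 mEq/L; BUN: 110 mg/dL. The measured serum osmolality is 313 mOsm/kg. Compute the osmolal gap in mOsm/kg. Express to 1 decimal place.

4.0 mOsm/kg

Calculated osmolality = 2·Na + glucose + BUN/2.8
= 2·131 + 7.7 + 110/2.8
= 262 + 7.70 + 39.29
= 308.99 mOsm/kg ≈ 309.0 mOsm/kg
Osmolar gap = measured − calculated = 313 − 309.0 = 4.0 mOsm/kg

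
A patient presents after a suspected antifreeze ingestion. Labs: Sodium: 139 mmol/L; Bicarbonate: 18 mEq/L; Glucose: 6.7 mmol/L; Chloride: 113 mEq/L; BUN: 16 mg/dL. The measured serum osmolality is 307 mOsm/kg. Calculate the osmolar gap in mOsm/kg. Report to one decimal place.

Calculated osmolality = 2·Na + glucose + BUN/2.8
= 2·139 + 6.7 + 16/2.8
= 278 + 6.70 + 5.71
= 290.41 mOsm/kg ≈ 290.4 mOsm/kg
Osmolar gap = measured − calculated = 307 − 290.4 = 16.6 mOsm/kg

16.6 mOsm/kg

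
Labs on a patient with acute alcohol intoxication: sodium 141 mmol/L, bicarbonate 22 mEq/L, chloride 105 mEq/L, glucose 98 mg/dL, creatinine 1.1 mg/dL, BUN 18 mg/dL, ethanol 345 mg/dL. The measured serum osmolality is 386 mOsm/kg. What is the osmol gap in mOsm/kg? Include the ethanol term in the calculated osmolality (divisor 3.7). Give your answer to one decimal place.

Calculated osmolality = 2·Na + glucose/18 + BUN/2.8 + ethanol/3.7
= 2·141 + 98/18 + 18/2.8 + 345/3.7
= 282 + 5.44 + 6.43 + 93.24
= 387.11 mOsm/kg ≈ 387.1 mOsm/kg
Osmolar gap = measured − calculated = 386 − 387.1 = -1.1 mOsm/kg

-1.1 mOsm/kg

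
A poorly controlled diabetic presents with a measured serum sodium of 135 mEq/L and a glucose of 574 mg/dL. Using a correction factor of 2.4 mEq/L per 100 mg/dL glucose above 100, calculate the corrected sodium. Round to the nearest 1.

146 mEq/L

Corrected Na = measured Na + 2.4 · (glucose − 100)/100
= 135 + 2.4 · (574 − 100)/100
= 135 + 11.4
= 146.4 mEq/L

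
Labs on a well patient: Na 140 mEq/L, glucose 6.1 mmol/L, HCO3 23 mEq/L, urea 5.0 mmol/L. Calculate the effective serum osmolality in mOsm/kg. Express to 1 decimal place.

Effective osmolality excludes urea (freely permeant across cell membranes):
2·Na + glucose
= 2·140 + 6.1
= 280 + 6.1
= 286.1 mOsm/kg

286.1 mOsm/kg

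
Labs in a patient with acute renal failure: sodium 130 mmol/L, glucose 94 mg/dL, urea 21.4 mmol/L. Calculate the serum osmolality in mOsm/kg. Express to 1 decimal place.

286.6 mOsm/kg

Calculated osmolality = 2·Na + glucose/18 + urea
= 2·130 + 94/18 + 21.4
= 260 + 5.22 + 21.40
= 286.62 mOsm/kg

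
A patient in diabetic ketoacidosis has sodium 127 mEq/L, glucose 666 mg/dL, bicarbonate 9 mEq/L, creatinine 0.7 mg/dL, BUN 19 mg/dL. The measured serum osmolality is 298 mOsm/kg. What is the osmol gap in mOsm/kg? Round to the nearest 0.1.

Calculated osmolality = 2·Na + glucose/18 + BUN/2.8
= 2·127 + 666/18 + 19/2.8
= 254 + 37 + 6.79
= 297.79 mOsm/kg ≈ 297.8 mOsm/kg
Osmolar gap = measured − calculated = 298 − 297.8 = 0.2 mOsm/kg

0.2 mOsm/kg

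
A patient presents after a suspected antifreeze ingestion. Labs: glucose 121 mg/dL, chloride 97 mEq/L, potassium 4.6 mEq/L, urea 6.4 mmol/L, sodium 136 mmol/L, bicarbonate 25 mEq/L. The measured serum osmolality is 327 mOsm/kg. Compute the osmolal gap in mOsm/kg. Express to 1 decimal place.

41.9 mOsm/kg

Calculated osmolality = 2·Na + glucose/18 + urea
= 2·136 + 121/18 + 6.4
= 272 + 6.72 + 6.40
= 285.12 mOsm/kg ≈ 285.1 mOsm/kg
Osmolar gap = measured − calculated = 327 − 285.1 = 41.9 mOsm/kg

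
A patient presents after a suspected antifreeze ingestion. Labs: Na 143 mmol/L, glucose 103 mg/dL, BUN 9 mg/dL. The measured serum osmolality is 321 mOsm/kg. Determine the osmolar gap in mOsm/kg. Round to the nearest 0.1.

Calculated osmolality = 2·Na + glucose/18 + BUN/2.8
= 2·143 + 103/18 + 9/2.8
= 286 + 5.72 + 3.21
= 294.93 mOsm/kg ≈ 294.9 mOsm/kg
Osmolar gap = measured − calculated = 321 − 294.9 = 26.1 mOsm/kg

26.1 mOsm/kg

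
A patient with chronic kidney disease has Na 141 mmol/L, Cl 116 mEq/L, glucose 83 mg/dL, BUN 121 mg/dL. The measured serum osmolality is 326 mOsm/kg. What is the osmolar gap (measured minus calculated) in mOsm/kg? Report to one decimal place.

Calculated osmolality = 2·Na + glucose/18 + BUN/2.8
= 2·141 + 83/18 + 121/2.8
= 282 + 4.61 + 43.21
= 329.82 mOsm/kg ≈ 329.8 mOsm/kg
Osmolar gap = measured − calculated = 326 − 329.8 = -3.8 mOsm/kg

-3.8 mOsm/kg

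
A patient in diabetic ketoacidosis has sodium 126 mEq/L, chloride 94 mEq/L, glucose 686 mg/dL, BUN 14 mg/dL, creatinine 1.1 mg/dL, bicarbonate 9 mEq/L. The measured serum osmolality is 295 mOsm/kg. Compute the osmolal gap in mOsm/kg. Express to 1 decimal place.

Calculated osmolality = 2·Na + glucose/18 + BUN/2.8
= 2·126 + 686/18 + 14/2.8
= 252 + 38.11 + 5
= 295.11 mOsm/kg ≈ 295.1 mOsm/kg
Osmolar gap = measured − calculated = 295 − 295.1 = -0.1 mOsm/kg

-0.1 mOsm/kg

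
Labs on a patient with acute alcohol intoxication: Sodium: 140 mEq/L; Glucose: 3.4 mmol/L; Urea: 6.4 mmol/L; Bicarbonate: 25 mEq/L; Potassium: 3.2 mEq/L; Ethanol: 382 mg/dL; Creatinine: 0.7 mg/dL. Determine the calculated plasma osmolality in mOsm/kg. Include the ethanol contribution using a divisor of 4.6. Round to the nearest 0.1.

Calculated osmolality = 2·Na + glucose + urea + ethanol/4.6
= 2·140 + 3.4 + 6.4 + 382/4.6
= 280 + 3.40 + 6.40 + 83.04
= 372.84 mOsm/kg

372.8 mOsm/kg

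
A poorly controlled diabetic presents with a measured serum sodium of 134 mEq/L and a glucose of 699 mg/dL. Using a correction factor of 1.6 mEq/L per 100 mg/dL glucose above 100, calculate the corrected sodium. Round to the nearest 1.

144 mEq/L

Corrected Na = measured Na + 1.6 · (glucose − 100)/100
= 134 + 1.6 · (699 − 100)/100
= 134 + 9.6
= 143.6 mEq/L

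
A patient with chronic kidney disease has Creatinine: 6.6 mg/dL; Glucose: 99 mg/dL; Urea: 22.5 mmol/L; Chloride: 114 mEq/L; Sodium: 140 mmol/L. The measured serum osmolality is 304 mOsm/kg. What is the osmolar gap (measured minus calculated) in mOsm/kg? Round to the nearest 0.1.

Calculated osmolality = 2·Na + glucose/18 + urea
= 2·140 + 99/18 + 22.5
= 280 + 5.50 + 22.50
= 308 mOsm/kg ≈ 308.0 mOsm/kg
Osmolar gap = measured − calculated = 304 − 308.0 = -4.0 mOsm/kg

-4.0 mOsm/kg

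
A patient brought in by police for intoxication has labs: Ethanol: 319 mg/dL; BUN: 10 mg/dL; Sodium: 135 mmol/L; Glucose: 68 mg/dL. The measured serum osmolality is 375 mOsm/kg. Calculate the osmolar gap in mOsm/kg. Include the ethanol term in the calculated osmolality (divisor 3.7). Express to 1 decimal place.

11.4 mOsm/kg

Calculated osmolality = 2·Na + glucose/18 + BUN/2.8 + ethanol/3.7
= 2·135 + 68/18 + 10/2.8 + 319/3.7
= 270 + 3.78 + 3.57 + 86.22
= 363.57 mOsm/kg ≈ 363.6 mOsm/kg
Osmolar gap = measured − calculated = 375 − 363.6 = 11.4 mOsm/kg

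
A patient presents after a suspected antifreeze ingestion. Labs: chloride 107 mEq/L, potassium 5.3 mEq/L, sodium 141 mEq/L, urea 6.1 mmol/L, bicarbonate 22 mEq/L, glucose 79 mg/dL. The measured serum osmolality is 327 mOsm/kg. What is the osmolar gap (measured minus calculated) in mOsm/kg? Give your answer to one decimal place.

34.5 mOsm/kg

Calculated osmolality = 2·Na + glucose/18 + urea
= 2·141 + 79/18 + 6.1
= 282 + 4.39 + 6.10
= 292.49 mOsm/kg ≈ 292.5 mOsm/kg
Osmolar gap = measured − calculated = 327 − 292.5 = 34.5 mOsm/kg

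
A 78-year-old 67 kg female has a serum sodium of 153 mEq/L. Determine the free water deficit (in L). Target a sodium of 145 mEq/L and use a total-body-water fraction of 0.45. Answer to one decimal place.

TBW = 0.45 · 67 = 30.15 L
Free water deficit = TBW · (Na/145 − 1)
= 30.15 · (153/145 − 1)
= 30.15 · 0.0552
= 1.66 L

1.7 L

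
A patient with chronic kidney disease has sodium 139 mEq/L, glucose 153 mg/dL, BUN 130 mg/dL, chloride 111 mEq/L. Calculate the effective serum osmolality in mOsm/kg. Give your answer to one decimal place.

286.5 mOsm/kg

Effective osmolality excludes urea (freely permeant across cell membranes):
2·Na + glucose/18
= 2·139 + 153/18
= 278 + 8.5
= 286.5 mOsm/kg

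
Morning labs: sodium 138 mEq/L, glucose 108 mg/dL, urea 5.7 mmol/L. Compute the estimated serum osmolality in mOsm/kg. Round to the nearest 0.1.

Calculated osmolality = 2·Na + glucose/18 + urea
= 2·138 + 108/18 + 5.7
= 276 + 6 + 5.70
= 287.7 mOsm/kg

287.7 mOsm/kg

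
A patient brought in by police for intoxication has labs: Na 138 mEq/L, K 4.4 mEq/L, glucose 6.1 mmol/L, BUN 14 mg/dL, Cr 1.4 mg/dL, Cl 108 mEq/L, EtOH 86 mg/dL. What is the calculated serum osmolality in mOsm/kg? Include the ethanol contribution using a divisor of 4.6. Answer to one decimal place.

305.8 mOsm/kg

Calculated osmolality = 2·Na + glucose + BUN/2.8 + ethanol/4.6
= 2·138 + 6.1 + 14/2.8 + 86/4.6
= 276 + 6.10 + 5 + 18.70
= 305.8 mOsm/kg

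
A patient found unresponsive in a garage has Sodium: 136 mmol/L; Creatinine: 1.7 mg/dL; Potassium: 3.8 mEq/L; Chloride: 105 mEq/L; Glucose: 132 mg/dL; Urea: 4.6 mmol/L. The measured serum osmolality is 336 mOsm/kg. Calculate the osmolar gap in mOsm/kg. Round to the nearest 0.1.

52.1 mOsm/kg

Calculated osmolality = 2·Na + glucose/18 + urea
= 2·136 + 132/18 + 4.6
= 272 + 7.33 + 4.60
= 283.93 mOsm/kg ≈ 283.9 mOsm/kg
Osmolar gap = measured − calculated = 336 − 283.9 = 52.1 mOsm/kg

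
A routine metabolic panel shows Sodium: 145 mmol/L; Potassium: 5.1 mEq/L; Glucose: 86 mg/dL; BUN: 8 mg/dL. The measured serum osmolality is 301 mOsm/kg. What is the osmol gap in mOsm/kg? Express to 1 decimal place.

Calculated osmolality = 2·Na + glucose/18 + BUN/2.8
= 2·145 + 86/18 + 8/2.8
= 290 + 4.78 + 2.86
= 297.64 mOsm/kg ≈ 297.6 mOsm/kg
Osmolar gap = measured − calculated = 301 − 297.6 = 3.4 mOsm/kg

3.4 mOsm/kg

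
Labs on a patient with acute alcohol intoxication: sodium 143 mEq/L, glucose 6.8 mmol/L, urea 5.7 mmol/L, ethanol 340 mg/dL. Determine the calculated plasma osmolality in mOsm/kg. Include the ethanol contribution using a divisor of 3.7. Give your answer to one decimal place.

Calculated osmolality = 2·Na + glucose + urea + ethanol/3.7
= 2·143 + 6.8 + 5.7 + 340/3.7
= 286 + 6.80 + 5.70 + 91.89
= 390.39 mOsm/kg

390.4 mOsm/kg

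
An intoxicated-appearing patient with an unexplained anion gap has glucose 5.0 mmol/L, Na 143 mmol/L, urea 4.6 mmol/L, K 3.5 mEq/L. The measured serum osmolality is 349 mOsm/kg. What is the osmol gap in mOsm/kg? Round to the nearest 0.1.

53.4 mOsm/kg

Calculated osmolality = 2·Na + glucose + urea
= 2·143 + 5 + 4.6
= 286 + 5 + 4.60
= 295.6 mOsm/kg ≈ 295.6 mOsm/kg
Osmolar gap = measured − calculated = 349 − 295.6 = 53.4 mOsm/kg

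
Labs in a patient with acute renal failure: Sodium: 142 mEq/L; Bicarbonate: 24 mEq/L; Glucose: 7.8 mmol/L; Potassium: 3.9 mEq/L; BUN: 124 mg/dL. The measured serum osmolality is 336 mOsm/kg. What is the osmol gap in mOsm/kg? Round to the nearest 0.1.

-0.1 mOsm/kg

Calculated osmolality = 2·Na + glucose + BUN/2.8
= 2·142 + 7.8 + 124/2.8
= 284 + 7.80 + 44.29
= 336.09 mOsm/kg ≈ 336.1 mOsm/kg
Osmolar gap = measured − calculated = 336 − 336.1 = -0.1 mOsm/kg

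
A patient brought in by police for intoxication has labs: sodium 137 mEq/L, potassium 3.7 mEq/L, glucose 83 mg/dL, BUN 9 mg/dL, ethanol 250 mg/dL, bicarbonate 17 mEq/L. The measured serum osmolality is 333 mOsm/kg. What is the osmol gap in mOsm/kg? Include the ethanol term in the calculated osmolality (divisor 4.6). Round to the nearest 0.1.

Calculated osmolality = 2·Na + glucose/18 + BUN/2.8 + ethanol/4.6
= 2·137 + 83/18 + 9/2.8 + 250/4.6
= 274 + 4.61 + 3.21 + 54.35
= 336.17 mOsm/kg ≈ 336.2 mOsm/kg
Osmolar gap = measured − calculated = 333 − 336.2 = -3.2 mOsm/kg

-3.2 mOsm/kg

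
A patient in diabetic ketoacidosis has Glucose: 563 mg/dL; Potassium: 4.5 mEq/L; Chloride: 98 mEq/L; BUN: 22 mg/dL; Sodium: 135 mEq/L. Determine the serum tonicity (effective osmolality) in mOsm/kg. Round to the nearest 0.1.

301.3 mOsm/kg

Effective osmolality excludes urea (freely permeant across cell membranes):
2·Na + glucose/18
= 2·135 + 563/18
= 270 + 31.28
= 301.28 mOsm/kg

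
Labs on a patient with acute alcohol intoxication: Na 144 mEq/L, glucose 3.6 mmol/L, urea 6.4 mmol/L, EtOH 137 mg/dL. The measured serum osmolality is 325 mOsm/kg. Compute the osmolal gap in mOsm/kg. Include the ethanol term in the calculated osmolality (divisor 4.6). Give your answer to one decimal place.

-2.8 mOsm/kg

Calculated osmolality = 2·Na + glucose + urea + ethanol/4.6
= 2·144 + 3.6 + 6.4 + 137/4.6
= 288 + 3.60 + 6.40 + 29.78
= 327.78 mOsm/kg ≈ 327.8 mOsm/kg
Osmolar gap = measured − calculated = 325 − 327.8 = -2.8 mOsm/kg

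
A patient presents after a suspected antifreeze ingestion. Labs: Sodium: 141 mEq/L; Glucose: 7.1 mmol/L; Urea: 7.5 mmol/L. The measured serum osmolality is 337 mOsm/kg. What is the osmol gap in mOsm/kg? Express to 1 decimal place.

Calculated osmolality = 2·Na + glucose + urea
= 2·141 + 7.1 + 7.5
= 282 + 7.10 + 7.50
= 296.6 mOsm/kg ≈ 296.6 mOsm/kg
Osmolar gap = measured − calculated = 337 − 296.6 = 40.4 mOsm/kg

40.4 mOsm/kg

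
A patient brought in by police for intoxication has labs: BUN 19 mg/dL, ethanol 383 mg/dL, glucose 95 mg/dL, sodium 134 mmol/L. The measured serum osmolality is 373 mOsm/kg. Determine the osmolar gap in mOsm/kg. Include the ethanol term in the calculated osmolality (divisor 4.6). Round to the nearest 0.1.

Calculated osmolality = 2·Na + glucose/18 + BUN/2.8 + ethanol/4.6
= 2·134 + 95/18 + 19/2.8 + 383/4.6
= 268 + 5.28 + 6.79 + 83.26
= 363.33 mOsm/kg ≈ 363.3 mOsm/kg
Osmolar gap = measured − calculated = 373 − 363.3 = 9.7 mOsm/kg

9.7 mOsm/kg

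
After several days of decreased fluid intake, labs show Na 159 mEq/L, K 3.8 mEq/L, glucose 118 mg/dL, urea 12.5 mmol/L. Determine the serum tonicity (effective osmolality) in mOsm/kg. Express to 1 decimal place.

Effective osmolality excludes urea (freely permeant across cell membranes):
2·Na + glucose/18
= 2·159 + 118/18
= 318 + 6.56
= 324.56 mOsm/kg

324.6 mOsm/kg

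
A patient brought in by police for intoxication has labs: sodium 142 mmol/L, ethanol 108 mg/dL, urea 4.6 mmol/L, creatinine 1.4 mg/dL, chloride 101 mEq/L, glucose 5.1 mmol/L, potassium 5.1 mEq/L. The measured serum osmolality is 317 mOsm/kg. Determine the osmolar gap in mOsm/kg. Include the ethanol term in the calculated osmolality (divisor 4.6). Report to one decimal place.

Calculated osmolality = 2·Na + glucose + urea + ethanol/4.6
= 2·142 + 5.1 + 4.6 + 108/4.6
= 284 + 5.10 + 4.60 + 23.48
= 317.18 mOsm/kg ≈ 317.2 mOsm/kg
Osmolar gap = measured − calculated = 317 − 317.2 = -0.2 mOsm/kg

-0.2 mOsm/kg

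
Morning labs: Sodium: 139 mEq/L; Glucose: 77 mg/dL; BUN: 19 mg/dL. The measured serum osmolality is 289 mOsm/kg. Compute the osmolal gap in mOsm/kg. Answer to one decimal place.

Calculated osmolality = 2·Na + glucose/18 + BUN/2.8
= 2·139 + 77/18 + 19/2.8
= 278 + 4.28 + 6.79
= 289.07 mOsm/kg ≈ 289.1 mOsm/kg
Osmolar gap = measured − calculated = 289 − 289.1 = -0.1 mOsm/kg

-0.1 mOsm/kg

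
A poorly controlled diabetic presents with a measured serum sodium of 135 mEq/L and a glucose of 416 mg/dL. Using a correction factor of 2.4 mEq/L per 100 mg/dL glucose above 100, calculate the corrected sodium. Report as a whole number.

143 mEq/L

Corrected Na = measured Na + 2.4 · (glucose − 100)/100
= 135 + 2.4 · (416 − 100)/100
= 135 + 7.6
= 142.6 mEq/L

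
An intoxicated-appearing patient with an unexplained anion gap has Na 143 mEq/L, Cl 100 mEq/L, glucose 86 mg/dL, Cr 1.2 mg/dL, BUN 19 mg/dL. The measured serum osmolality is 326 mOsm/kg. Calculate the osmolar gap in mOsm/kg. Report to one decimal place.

Calculated osmolality = 2·Na + glucose/18 + BUN/2.8
= 2·143 + 86/18 + 19/2.8
= 286 + 4.78 + 6.79
= 297.57 mOsm/kg ≈ 297.6 mOsm/kg
Osmolar gap = measured − calculated = 326 − 297.6 = 28.4 mOsm/kg

28.4 mOsm/kg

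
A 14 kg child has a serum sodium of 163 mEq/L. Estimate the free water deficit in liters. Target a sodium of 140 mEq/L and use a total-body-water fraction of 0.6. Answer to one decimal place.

1.4 L

TBW = 0.6 · 14 = 8.4 L
Free water deficit = TBW · (Na/140 − 1)
= 8.4 · (163/140 − 1)
= 8.4 · 0.1643
= 1.38 L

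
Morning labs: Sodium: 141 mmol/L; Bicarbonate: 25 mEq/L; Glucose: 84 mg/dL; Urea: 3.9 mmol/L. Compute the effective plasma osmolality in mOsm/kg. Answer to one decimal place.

Effective osmolality excludes urea (freely permeant across cell membranes):
2·Na + glucose/18
= 2·141 + 84/18
= 282 + 4.67
= 286.67 mOsm/kg

286.7 mOsm/kg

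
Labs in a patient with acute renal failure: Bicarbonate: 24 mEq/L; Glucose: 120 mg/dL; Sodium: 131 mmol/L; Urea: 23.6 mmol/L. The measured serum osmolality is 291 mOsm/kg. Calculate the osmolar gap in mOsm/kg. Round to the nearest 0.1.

-1.3 mOsm/kg

Calculated osmolality = 2·Na + glucose/18 + urea
= 2·131 + 120/18 + 23.6
= 262 + 6.67 + 23.60
= 292.27 mOsm/kg ≈ 292.3 mOsm/kg
Osmolar gap = measured − calculated = 291 − 292.3 = -1.3 mOsm/kg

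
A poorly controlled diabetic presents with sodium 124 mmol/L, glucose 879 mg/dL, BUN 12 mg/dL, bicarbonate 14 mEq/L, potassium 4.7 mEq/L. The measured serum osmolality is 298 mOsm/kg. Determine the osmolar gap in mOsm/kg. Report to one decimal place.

-3.1 mOsm/kg

Calculated osmolality = 2·Na + glucose/18 + BUN/2.8
= 2·124 + 879/18 + 12/2.8
= 248 + 48.83 + 4.29
= 301.12 mOsm/kg ≈ 301.1 mOsm/kg
Osmolar gap = measured − calculated = 298 − 301.1 = -3.1 mOsm/kg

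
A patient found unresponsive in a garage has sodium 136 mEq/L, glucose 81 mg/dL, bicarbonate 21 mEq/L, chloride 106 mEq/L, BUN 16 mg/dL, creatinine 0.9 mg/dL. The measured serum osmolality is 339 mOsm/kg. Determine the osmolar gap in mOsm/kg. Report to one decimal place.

Calculated osmolality = 2·Na + glucose/18 + BUN/2.8
= 2·136 + 81/18 + 16/2.8
= 272 + 4.50 + 5.71
= 282.21 mOsm/kg ≈ 282.2 mOsm/kg
Osmolar gap = measured − calculated = 339 − 282.2 = 56.8 mOsm/kg

56.8 mOsm/kg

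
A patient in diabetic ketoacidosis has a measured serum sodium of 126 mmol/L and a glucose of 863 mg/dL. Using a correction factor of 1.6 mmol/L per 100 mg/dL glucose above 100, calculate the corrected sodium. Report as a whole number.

Corrected Na = measured Na + 1.6 · (glucose − 100)/100
= 126 + 1.6 · (863 − 100)/100
= 126 + 12.2
= 138.2 mmol/L

138 mmol/L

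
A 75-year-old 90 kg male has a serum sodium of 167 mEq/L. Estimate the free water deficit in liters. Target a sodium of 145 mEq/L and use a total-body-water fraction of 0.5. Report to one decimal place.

TBW = 0.5 · 90 = 45 L
Free water deficit = TBW · (Na/145 − 1)
= 45 · (167/145 − 1)
= 45 · 0.1517
= 6.83 L

6.8 L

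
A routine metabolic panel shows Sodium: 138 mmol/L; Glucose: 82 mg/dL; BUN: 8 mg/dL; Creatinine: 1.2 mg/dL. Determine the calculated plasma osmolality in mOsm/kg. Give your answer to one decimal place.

Calculated osmolality = 2·Na + glucose/18 + BUN/2.8
= 2·138 + 82/18 + 8/2.8
= 276 + 4.56 + 2.86
= 283.42 mOsm/kg

283.4 mOsm/kg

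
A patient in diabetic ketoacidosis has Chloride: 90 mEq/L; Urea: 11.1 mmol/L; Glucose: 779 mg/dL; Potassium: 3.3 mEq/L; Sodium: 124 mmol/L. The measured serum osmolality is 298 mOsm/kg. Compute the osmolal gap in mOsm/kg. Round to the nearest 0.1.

Calculated osmolality = 2·Na + glucose/18 + urea
= 2·124 + 779/18 + 11.1
= 248 + 43.28 + 11.10
= 302.38 mOsm/kg ≈ 302.4 mOsm/kg
Osmolar gap = measured − calculated = 298 − 302.4 = -4.4 mOsm/kg

-4.4 mOsm/kg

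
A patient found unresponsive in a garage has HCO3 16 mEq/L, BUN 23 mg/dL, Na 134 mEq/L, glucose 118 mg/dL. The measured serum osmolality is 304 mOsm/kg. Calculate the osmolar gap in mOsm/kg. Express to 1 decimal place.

Calculated osmolality = 2·Na + glucose/18 + BUN/2.8
= 2·134 + 118/18 + 23/2.8
= 268 + 6.56 + 8.21
= 282.77 mOsm/kg ≈ 282.8 mOsm/kg
Osmolar gap = measured − calculated = 304 − 282.8 = 21.2 mOsm/kg

21.2 mOsm/kg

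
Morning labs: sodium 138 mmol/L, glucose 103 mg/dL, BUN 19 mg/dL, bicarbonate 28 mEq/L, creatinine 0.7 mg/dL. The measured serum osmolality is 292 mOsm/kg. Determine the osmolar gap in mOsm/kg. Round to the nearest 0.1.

Calculated osmolality = 2·Na + glucose/18 + BUN/2.8
= 2·138 + 103/18 + 19/2.8
= 276 + 5.72 + 6.79
= 288.51 mOsm/kg ≈ 288.5 mOsm/kg
Osmolar gap = measured − calculated = 292 − 288.5 = 3.5 mOsm/kg

3.5 mOsm/kg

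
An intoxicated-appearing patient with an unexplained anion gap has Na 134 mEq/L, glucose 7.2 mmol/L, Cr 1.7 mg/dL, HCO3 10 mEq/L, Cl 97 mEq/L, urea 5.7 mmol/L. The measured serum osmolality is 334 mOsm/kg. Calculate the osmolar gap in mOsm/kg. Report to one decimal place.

Calculated osmolality = 2·Na + glucose + urea
= 2·134 + 7.2 + 5.7
= 268 + 7.20 + 5.70
= 280.9 mOsm/kg ≈ 280.9 mOsm/kg
Osmolar gap = measured − calculated = 334 − 280.9 = 53.1 mOsm/kg

53.1 mOsm/kg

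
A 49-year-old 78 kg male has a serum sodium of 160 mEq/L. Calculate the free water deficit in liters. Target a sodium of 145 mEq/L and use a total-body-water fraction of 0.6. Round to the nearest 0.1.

4.8 L

TBW = 0.6 · 78 = 46.8 L
Free water deficit = TBW · (Na/145 − 1)
= 46.8 · (160/145 − 1)
= 46.8 · 0.1034
= 4.84 L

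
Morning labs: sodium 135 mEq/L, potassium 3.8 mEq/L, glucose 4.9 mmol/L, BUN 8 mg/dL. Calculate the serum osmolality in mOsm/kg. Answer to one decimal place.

Calculated osmolality = 2·Na + glucose + BUN/2.8
= 2·135 + 4.9 + 8/2.8
= 270 + 4.90 + 2.86
= 277.76 mOsm/kg

277.8 mOsm/kg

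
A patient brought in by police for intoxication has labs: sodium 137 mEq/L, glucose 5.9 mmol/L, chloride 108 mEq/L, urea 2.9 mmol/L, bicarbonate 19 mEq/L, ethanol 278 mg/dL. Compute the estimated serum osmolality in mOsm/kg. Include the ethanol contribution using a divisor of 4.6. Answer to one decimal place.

343.2 mOsm/kg

Calculated osmolality = 2·Na + glucose + urea + ethanol/4.6
= 2·137 + 5.9 + 2.9 + 278/4.6
= 274 + 5.90 + 2.90 + 60.43
= 343.23 mOsm/kg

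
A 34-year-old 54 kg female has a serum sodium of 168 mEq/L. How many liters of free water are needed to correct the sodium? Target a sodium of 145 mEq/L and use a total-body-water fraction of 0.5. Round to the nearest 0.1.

TBW = 0.5 · 54 = 27 L
Free water deficit = TBW · (Na/145 − 1)
= 27 · (168/145 − 1)
= 27 · 0.1586
= 4.28 L

4.3 L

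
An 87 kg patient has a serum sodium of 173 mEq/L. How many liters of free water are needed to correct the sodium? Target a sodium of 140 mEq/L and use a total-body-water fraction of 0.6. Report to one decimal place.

12.3 L

TBW = 0.6 · 87 = 52.2 L
Free water deficit = TBW · (Na/140 − 1)
= 52.2 · (173/140 − 1)
= 52.2 · 0.2357
= 12.3 L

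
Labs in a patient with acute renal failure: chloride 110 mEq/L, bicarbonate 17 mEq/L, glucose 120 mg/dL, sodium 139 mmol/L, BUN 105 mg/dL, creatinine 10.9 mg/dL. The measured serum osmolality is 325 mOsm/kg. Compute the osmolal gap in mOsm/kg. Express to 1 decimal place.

Calculated osmolality = 2·Na + glucose/18 + BUN/2.8
= 2·139 + 120/18 + 105/2.8
= 278 + 6.67 + 37.50
= 322.17 mOsm/kg ≈ 322.2 mOsm/kg
Osmolar gap = measured − calculated = 325 − 322.2 = 2.8 mOsm/kg

2.8 mOsm/kg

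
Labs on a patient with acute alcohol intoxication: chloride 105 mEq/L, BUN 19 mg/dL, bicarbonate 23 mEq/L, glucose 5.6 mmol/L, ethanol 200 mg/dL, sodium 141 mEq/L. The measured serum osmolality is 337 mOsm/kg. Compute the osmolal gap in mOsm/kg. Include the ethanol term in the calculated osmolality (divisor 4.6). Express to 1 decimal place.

Calculated osmolality = 2·Na + glucose + BUN/2.8 + ethanol/4.6
= 2·141 + 5.6 + 19/2.8 + 200/4.6
= 282 + 5.60 + 6.79 + 43.48
= 337.87 mOsm/kg ≈ 337.9 mOsm/kg
Osmolar gap = measured − calculated = 337 − 337.9 = -0.9 mOsm/kg

-0.9 mOsm/kg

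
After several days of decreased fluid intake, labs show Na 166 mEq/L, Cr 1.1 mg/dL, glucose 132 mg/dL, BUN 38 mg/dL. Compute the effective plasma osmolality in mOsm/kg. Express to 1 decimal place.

Effective osmolality excludes urea (freely permeant across cell membranes):
2·Na + glucose/18
= 2·166 + 132/18
= 332 + 7.33
= 339.33 mOsm/kg

339.3 mOsm/kg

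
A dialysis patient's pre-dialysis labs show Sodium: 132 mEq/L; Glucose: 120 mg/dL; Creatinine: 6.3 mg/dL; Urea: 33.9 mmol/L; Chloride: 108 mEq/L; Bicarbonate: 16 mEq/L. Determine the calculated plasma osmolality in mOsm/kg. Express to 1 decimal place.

Calculated osmolality = 2·Na + glucose/18 + urea
= 2·132 + 120/18 + 33.9
= 264 + 6.67 + 33.90
= 304.57 mOsm/kg

304.6 mOsm/kg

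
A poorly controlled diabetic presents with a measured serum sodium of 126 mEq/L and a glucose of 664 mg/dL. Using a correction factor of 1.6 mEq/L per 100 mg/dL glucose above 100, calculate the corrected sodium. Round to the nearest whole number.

Corrected Na = measured Na + 1.6 · (glucose − 100)/100
= 126 + 1.6 · (664 − 100)/100
= 126 + 9
= 135 mEq/L

135 mEq/L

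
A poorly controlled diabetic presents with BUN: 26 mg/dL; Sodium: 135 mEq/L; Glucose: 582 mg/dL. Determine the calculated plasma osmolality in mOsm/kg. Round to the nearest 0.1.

311.6 mOsm/kg

Calculated osmolality = 2·Na + glucose/18 + BUN/2.8
= 2·135 + 582/18 + 26/2.8
= 270 + 32.33 + 9.29
= 311.62 mOsm/kg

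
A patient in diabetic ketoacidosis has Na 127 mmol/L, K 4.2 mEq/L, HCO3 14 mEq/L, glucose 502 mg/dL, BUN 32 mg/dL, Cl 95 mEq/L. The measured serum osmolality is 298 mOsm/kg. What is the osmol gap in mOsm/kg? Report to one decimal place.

4.7 mOsm/kg

Calculated osmolality = 2·Na + glucose/18 + BUN/2.8
= 2·127 + 502/18 + 32/2.8
= 254 + 27.89 + 11.43
= 293.32 mOsm/kg ≈ 293.3 mOsm/kg
Osmolar gap = measured − calculated = 298 − 293.3 = 4.7 mOsm/kg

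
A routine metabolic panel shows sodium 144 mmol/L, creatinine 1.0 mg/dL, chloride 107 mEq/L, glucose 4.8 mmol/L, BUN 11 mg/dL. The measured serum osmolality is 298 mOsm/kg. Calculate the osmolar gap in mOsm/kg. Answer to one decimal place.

1.3 mOsm/kg

Calculated osmolality = 2·Na + glucose + BUN/2.8
= 2·144 + 4.8 + 11/2.8
= 288 + 4.80 + 3.93
= 296.73 mOsm/kg ≈ 296.7 mOsm/kg
Osmolar gap = measured − calculated = 298 − 296.7 = 1.3 mOsm/kg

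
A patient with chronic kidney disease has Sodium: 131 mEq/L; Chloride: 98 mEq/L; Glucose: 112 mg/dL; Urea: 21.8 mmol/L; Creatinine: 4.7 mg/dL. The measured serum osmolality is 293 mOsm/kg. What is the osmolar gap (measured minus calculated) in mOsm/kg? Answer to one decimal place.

Calculated osmolality = 2·Na + glucose/18 + urea
= 2·131 + 112/18 + 21.8
= 262 + 6.22 + 21.80
= 290.02 mOsm/kg ≈ 290.0 mOsm/kg
Osmolar gap = measured − calculated = 293 − 290.0 = 3.0 mOsm/kg

3.0 mOsm/kg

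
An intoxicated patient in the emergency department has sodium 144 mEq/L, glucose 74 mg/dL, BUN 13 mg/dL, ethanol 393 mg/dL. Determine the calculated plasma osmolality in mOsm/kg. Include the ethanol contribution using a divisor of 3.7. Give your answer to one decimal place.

Calculated osmolality = 2·Na + glucose/18 + BUN/2.8 + ethanol/3.7
= 2·144 + 74/18 + 13/2.8 + 393/3.7
= 288 + 4.11 + 4.64 + 106.22
= 402.97 mOsm/kg

403.0 mOsm/kg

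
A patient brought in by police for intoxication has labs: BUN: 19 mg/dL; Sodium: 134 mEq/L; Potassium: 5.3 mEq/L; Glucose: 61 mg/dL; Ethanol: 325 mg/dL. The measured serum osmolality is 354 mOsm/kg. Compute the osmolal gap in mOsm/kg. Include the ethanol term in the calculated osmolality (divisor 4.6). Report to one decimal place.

5.2 mOsm/kg

Calculated osmolality = 2·Na + glucose/18 + BUN/2.8 + ethanol/4.6
= 2·134 + 61/18 + 19/2.8 + 325/4.6
= 268 + 3.39 + 6.79 + 70.65
= 348.83 mOsm/kg ≈ 348.8 mOsm/kg
Osmolar gap = measured − calculated = 354 − 348.8 = 5.2 mOsm/kg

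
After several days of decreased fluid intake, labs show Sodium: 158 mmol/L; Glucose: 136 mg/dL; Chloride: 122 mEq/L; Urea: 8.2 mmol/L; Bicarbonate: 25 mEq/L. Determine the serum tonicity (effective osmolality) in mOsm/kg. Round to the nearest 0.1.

323.6 mOsm/kg

Effective osmolality excludes urea (freely permeant across cell membranes):
2·Na + glucose/18
= 2·158 + 136/18
= 316 + 7.56
= 323.56 mOsm/kg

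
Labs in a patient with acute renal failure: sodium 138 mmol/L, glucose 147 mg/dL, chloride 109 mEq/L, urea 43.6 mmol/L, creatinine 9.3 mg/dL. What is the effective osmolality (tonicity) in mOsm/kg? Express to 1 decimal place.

Effective osmolality excludes urea (freely permeant across cell membranes):
2·Na + glucose/18
= 2·138 + 147/18
= 276 + 8.17
= 284.17 mOsm/kg

284.2 mOsm/kg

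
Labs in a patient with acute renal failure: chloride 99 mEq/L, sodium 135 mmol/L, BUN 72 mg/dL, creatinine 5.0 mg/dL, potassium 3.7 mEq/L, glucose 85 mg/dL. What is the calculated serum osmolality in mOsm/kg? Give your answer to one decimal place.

Calculated osmolality = 2·Na + glucose/18 + BUN/2.8
= 2·135 + 85/18 + 72/2.8
= 270 + 4.72 + 25.71
= 300.43 mOsm/kg

300.4 mOsm/kg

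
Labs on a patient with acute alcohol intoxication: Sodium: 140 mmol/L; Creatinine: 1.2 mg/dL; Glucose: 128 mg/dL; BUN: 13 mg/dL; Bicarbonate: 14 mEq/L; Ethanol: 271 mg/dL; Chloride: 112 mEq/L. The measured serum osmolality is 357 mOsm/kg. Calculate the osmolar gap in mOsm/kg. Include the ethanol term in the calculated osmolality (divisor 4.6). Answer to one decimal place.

Calculated osmolality = 2·Na + glucose/18 + BUN/2.8 + ethanol/4.6
= 2·140 + 128/18 + 13/2.8 + 271/4.6
= 280 + 7.11 + 4.64 + 58.91
= 350.66 mOsm/kg ≈ 350.7 mOsm/kg
Osmolar gap = measured − calculated = 357 − 350.7 = 6.3 mOsm/kg

6.3 mOsm/kg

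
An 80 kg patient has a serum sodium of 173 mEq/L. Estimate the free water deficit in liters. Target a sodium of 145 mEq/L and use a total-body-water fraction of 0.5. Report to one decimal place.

TBW = 0.5 · 80 = 40 L
Free water deficit = TBW · (Na/145 − 1)
= 40 · (173/145 − 1)
= 40 · 0.1931
= 7.72 L

7.7 L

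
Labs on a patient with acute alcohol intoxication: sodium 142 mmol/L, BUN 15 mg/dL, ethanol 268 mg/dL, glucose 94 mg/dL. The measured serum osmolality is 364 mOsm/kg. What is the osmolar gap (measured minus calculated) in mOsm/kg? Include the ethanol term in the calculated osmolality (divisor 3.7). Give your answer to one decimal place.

Calculated osmolality = 2·Na + glucose/18 + BUN/2.8 + ethanol/3.7
= 2·142 + 94/18 + 15/2.8 + 268/3.7
= 284 + 5.22 + 5.36 + 72.43
= 367.01 mOsm/kg ≈ 367.0 mOsm/kg
Osmolar gap = measured − calculated = 364 − 367.0 = -3.0 mOsm/kg

-3.0 mOsm/kg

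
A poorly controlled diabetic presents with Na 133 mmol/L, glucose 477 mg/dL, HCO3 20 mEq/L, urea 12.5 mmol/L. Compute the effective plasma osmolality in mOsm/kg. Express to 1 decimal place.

292.5 mOsm/kg

Effective osmolality excludes urea (freely permeant across cell membranes):
2·Na + glucose/18
= 2·133 + 477/18
= 266 + 26.5
= 292.5 mOsm/kg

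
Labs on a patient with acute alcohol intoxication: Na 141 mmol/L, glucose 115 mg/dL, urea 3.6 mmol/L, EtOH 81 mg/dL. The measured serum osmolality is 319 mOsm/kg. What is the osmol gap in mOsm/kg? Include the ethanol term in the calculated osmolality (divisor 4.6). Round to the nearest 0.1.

Calculated osmolality = 2·Na + glucose/18 + urea + ethanol/4.6
= 2·141 + 115/18 + 3.6 + 81/4.6
= 282 + 6.39 + 3.60 + 17.61
= 309.6 mOsm/kg ≈ 309.6 mOsm/kg
Osmolar gap = measured − calculated = 319 − 309.6 = 9.4 mOsm/kg

9.4 mOsm/kg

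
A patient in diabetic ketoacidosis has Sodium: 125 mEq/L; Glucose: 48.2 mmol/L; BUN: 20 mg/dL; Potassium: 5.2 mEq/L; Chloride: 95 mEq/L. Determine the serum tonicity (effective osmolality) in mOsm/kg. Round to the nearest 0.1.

Effective osmolality excludes urea (freely permeant across cell membranes):
2·Na + glucose
= 2·125 + 48.2
= 250 + 48.2
= 298.2 mOsm/kg

298.2 mOsm/kg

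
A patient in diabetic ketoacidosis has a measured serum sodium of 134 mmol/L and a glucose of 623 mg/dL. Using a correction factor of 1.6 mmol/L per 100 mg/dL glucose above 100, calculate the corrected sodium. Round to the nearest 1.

Corrected Na = measured Na + 1.6 · (glucose − 100)/100
= 134 + 1.6 · (623 − 100)/100
= 134 + 8.4
= 142.4 mmol/L

142 mmol/L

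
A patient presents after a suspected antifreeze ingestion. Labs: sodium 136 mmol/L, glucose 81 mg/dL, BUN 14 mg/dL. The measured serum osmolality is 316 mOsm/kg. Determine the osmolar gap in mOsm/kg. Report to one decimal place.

34.5 mOsm/kg

Calculated osmolality = 2·Na + glucose/18 + BUN/2.8
= 2·136 + 81/18 + 14/2.8
= 272 + 4.50 + 5
= 281.5 mOsm/kg ≈ 281.5 mOsm/kg
Osmolar gap = measured − calculated = 316 − 281.5 = 34.5 mOsm/kg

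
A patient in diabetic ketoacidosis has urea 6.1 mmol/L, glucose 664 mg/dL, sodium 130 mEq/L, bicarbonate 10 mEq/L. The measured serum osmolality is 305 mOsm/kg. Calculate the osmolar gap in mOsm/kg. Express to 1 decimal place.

Calculated osmolality = 2·Na + glucose/18 + urea
= 2·130 + 664/18 + 6.1
= 260 + 36.89 + 6.10
= 302.99 mOsm/kg ≈ 303.0 mOsm/kg
Osmolar gap = measured − calculated = 305 − 303.0 = 2.0 mOsm/kg

2.0 mOsm/kg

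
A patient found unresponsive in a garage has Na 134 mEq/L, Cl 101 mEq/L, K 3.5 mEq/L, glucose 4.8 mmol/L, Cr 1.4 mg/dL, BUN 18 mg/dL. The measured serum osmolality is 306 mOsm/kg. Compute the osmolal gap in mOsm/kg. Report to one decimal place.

Calculated osmolality = 2·Na + glucose + BUN/2.8
= 2·134 + 4.8 + 18/2.8
= 268 + 4.80 + 6.43
= 279.23 mOsm/kg ≈ 279.2 mOsm/kg
Osmolar gap = measured − calculated = 306 − 279.2 = 26.8 mOsm/kg

26.8 mOsm/kg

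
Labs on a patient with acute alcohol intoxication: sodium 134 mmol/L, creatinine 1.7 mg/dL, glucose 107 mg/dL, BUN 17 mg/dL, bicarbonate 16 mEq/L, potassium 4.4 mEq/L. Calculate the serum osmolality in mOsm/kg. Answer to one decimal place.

280.0 mOsm/kg

Calculated osmolality = 2·Na + glucose/18 + BUN/2.8
= 2·134 + 107/18 + 17/2.8
= 268 + 5.94 + 6.07
= 280.01 mOsm/kg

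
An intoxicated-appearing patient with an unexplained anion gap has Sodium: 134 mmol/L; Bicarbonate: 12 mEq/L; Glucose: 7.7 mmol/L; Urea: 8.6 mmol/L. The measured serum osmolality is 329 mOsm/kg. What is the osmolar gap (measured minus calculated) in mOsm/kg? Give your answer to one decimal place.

44.7 mOsm/kg

Calculated osmolality = 2·Na + glucose + urea
= 2·134 + 7.7 + 8.6
= 268 + 7.70 + 8.60
= 284.3 mOsm/kg ≈ 284.3 mOsm/kg
Osmolar gap = measured − calculated = 329 − 284.3 = 44.7 mOsm/kg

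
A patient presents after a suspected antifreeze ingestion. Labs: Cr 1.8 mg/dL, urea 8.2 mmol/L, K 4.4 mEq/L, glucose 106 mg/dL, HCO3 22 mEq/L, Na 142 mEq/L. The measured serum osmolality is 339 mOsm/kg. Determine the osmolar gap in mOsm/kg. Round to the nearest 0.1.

40.9 mOsm/kg

Calculated osmolality = 2·Na + glucose/18 + urea
= 2·142 + 106/18 + 8.2
= 284 + 5.89 + 8.20
= 298.09 mOsm/kg ≈ 298.1 mOsm/kg
Osmolar gap = measured − calculated = 339 − 298.1 = 40.9 mOsm/kg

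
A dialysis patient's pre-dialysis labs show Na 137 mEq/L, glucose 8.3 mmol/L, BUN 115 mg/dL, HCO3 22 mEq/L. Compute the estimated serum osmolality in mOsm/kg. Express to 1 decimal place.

Calculated osmolality = 2·Na + glucose + BUN/2.8
= 2·137 + 8.3 + 115/2.8
= 274 + 8.30 + 41.07
= 323.37 mOsm/kg

323.4 mOsm/kg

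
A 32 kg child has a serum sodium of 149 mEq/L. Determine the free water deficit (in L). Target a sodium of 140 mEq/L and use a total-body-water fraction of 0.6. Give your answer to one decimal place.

1.2 L

TBW = 0.6 · 32 = 19.2 L
Free water deficit = TBW · (Na/140 − 1)
= 19.2 · (149/140 − 1)
= 19.2 · 0.0643
= 1.23 L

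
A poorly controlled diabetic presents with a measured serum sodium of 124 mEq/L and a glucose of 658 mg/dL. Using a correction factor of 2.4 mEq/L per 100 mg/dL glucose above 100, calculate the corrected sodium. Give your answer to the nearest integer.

137 mEq/L

Corrected Na = measured Na + 2.4 · (glucose − 100)/100
= 124 + 2.4 · (658 − 100)/100
= 124 + 13.4
= 137.4 mEq/L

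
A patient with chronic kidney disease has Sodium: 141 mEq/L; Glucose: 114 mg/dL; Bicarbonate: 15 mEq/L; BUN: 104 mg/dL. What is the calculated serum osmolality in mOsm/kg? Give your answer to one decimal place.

Calculated osmolality = 2·Na + glucose/18 + BUN/2.8
= 2·141 + 114/18 + 104/2.8
= 282 + 6.33 + 37.14
= 325.47 mOsm/kg

325.5 mOsm/kg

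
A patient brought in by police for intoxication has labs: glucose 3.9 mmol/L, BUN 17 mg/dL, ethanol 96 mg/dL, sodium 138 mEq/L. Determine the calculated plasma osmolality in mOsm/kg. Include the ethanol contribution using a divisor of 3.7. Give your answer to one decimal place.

Calculated osmolality = 2·Na + glucose + BUN/2.8 + ethanol/3.7
= 2·138 + 3.9 + 17/2.8 + 96/3.7
= 276 + 3.90 + 6.07 + 25.95
= 311.92 mOsm/kg

311.9 mOsm/kg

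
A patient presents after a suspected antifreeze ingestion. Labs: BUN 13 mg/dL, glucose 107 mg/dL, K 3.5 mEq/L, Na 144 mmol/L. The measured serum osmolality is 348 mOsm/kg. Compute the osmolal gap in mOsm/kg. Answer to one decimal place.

Calculated osmolality = 2·Na + glucose/18 + BUN/2.8
= 2·144 + 107/18 + 13/2.8
= 288 + 5.94 + 4.64
= 298.58 mOsm/kg ≈ 298.6 mOsm/kg
Osmolar gap = measured − calculated = 348 − 298.6 = 49.4 mOsm/kg

49.4 mOsm/kg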